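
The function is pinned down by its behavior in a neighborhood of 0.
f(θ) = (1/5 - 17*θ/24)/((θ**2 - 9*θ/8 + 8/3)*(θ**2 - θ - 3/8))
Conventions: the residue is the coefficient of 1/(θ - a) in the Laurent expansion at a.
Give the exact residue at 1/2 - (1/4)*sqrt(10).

The residue is -24532/204265 + (11857/1021325)*sqrt(10).

The factor θ**2 - θ - 3/8 splits as (θ - a)(θ - a') with a = 1/2 - (1/4)*sqrt(10), a' = 1/2 + (1/4)*sqrt(10). At the order-1 pole a set g(θ) = (θ - a)*f(θ) = [(1/5 - 17*θ/24)/(θ**2 - 9*θ/8 + 8/3)] / (θ - a').
Simple pole: residue = g(a) at a = 1/2 - (1/4)*sqrt(10), which is -24532/204265 + (11857/1021325)*sqrt(10).


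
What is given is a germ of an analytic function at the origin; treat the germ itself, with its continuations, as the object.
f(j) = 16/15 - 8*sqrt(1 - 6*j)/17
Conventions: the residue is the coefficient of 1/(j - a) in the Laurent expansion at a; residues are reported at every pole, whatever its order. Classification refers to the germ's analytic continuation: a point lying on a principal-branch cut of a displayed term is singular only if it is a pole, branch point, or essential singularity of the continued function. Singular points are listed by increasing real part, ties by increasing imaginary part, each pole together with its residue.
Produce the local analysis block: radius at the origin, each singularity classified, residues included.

Branch term (-8/17)*sqrt(1 - j/(1/6)): its argument vanishes at j = 1/6, a square-root branch point, modulus 1/6.
The radius of convergence is the smallest modulus among the singular points: 1/6.

Radius of convergence at 0: 1/6.
At 1/6: an algebraic (square-root) branch point.


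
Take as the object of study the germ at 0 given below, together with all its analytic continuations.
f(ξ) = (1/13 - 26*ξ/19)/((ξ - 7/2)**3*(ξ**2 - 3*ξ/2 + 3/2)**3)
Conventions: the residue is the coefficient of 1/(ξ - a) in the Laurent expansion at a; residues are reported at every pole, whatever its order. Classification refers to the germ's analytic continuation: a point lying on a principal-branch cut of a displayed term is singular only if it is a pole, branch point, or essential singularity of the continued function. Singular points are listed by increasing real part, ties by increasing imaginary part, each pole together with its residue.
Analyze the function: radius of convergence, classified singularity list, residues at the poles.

Radius of convergence at 0: (1/2)*sqrt(6).
At (3/4) - ((1/4)*sqrt(15))*i: a pole of order 3; residue (165144/26977283) + ((1947235544/394542763875)*sqrt(15))*i.
At (3/4) + ((1/4)*sqrt(15))*i: a pole of order 3; residue (165144/26977283) - ((1947235544/394542763875)*sqrt(15))*i.
At 7/2: a pole of order 3; residue -330288/26977283.

Denominator factor (ξ - 7/2)^3: pole of order 3 at 7/2, modulus 7/2.
Denominator factor (ξ**2 - 3*ξ/2 + 3/2)^3: discriminant -15/4, complex-conjugate roots (3/4) + ((1/4)*sqrt(15))*i and (3/4) - ((1/4)*sqrt(15))*i; poles of order 3, moduli (1/2)*sqrt(6) and (1/2)*sqrt(6).
The radius of convergence is the smallest modulus among the singular points: (1/2)*sqrt(6).
The factor ξ**2 - 3*ξ/2 + 3/2 splits as (ξ - a)(ξ - a') with a = (3/4) - ((1/4)*sqrt(15))*i, a' = (3/4) + ((1/4)*sqrt(15))*i. At the order-3 pole a set g(ξ) = (ξ - a)^3*f(ξ) = [(1/13 - 26*ξ/19)/(ξ - 7/2)**3] / (ξ - a')^3.
Order-3 pole: residue = g''(a)/2; g''((3/4) - ((1/4)*sqrt(15))*i) = (330288/26977283) + ((3894471088/394542763875)*sqrt(15))*i, so the residue is (165144/26977283) + ((1947235544/394542763875)*sqrt(15))*i.
The factor ξ**2 - 3*ξ/2 + 3/2 splits as (ξ - a)(ξ - a') with a = (3/4) + ((1/4)*sqrt(15))*i, a' = (3/4) - ((1/4)*sqrt(15))*i. At the order-3 pole a set g(ξ) = (ξ - a)^3*f(ξ) = [(1/13 - 26*ξ/19)/(ξ - 7/2)**3] / (ξ - a')^3.
Order-3 pole: residue = g''(a)/2; g''((3/4) + ((1/4)*sqrt(15))*i) = (330288/26977283) - ((3894471088/394542763875)*sqrt(15))*i, so the residue is (165144/26977283) - ((1947235544/394542763875)*sqrt(15))*i.
At the order-3 pole 7/2 set g(ξ) = (ξ - (7/2))^3*f(ξ) = (1/13 - 26*ξ/19)/(ξ**2 - 3*ξ/2 + 3/2)**3.
Order-3 pole: residue = g''(a)/2; g''(7/2) = -660576/26977283, so the residue is -330288/26977283.
List the singular points by increasing real part (a conjugate pair: the negative imaginary part first).


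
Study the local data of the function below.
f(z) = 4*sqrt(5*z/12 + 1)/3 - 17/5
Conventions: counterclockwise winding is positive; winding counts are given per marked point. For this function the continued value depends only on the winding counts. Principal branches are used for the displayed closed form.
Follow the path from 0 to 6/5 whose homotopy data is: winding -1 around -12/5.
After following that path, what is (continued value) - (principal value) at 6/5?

The rational part is single-valued and drops out of the difference; each branch term changes only by its own monodromy.
(4/3)*sqrt(1 - z/(-12/5)): winding -1 is odd, the square root flips sign, contributing -2*(4/3)*sqrt(1 - (6/5)/(-12/5)) = -2*(4/3)*sqrt(3/2) = -(4/3)*sqrt(6).
Summing the contributions at z = 6/5 gives -(4/3)*sqrt(6).

Continued minus principal equals -(4/3)*sqrt(6).


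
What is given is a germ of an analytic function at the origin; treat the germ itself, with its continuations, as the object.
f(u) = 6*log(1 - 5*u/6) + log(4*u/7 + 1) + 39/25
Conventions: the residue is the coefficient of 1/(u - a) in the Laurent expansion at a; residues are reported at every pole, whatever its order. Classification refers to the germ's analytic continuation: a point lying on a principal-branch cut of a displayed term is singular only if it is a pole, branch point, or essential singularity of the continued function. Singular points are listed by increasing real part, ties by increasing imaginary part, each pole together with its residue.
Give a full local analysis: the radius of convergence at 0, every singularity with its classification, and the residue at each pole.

Radius of convergence at 0: 6/5.
At -7/4: a logarithmic branch point.
At 6/5: a logarithmic branch point.

Branch term (6)*log(1 - u/(6/5)): its argument vanishes at u = 6/5, a logarithmic branch point, modulus 6/5.
Branch term (1)*log(1 - u/(-7/4)): its argument vanishes at u = -7/4, a logarithmic branch point, modulus 7/4.
The radius of convergence is the smallest modulus among the singular points: 6/5.
List the singular points by increasing real part (a conjugate pair: the negative imaginary part first).


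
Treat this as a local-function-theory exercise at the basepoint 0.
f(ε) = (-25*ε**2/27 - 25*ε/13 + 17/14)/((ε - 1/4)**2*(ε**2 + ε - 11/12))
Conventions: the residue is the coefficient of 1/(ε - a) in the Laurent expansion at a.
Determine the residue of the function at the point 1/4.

At the order-2 pole 1/4 set g(ε) = (ε - (1/4))^2*f(ε) = (-25*ε**2/27 - 25*ε/13 + 17/14)/(ε**2 + ε - 11/12).
Order-2 pole: residue = g'(a); g'(1/4) = 807808/688779, so the residue is 807808/688779.

The residue is 807808/688779.


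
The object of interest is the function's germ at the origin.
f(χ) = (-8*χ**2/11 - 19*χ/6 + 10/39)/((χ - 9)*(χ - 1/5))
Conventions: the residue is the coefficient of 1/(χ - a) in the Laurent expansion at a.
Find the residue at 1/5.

At the order-1 pole 1/5 set g(χ) = (χ - (1/5))*f(χ) = (-8*χ**2/11 - 19*χ/6 + 10/39)/(χ - 9).
Simple pole: residue = g(a) at a = 1/5, which is 2903/62920.

The residue is 2903/62920.


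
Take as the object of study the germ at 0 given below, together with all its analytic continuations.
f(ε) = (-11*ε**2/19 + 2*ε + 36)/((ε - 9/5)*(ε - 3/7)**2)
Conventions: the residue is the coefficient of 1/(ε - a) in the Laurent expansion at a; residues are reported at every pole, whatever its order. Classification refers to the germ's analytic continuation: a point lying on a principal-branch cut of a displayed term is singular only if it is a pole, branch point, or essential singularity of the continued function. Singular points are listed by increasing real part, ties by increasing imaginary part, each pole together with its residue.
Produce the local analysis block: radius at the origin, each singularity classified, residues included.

Radius of convergence at 0: 3/7.
At 3/7: a pole of order 2; residue -100375/4864.
At 9/5: a pole of order 1; residue 97559/4864.

Denominator factor (ε - 9/5): pole of order 1 at 9/5, modulus 9/5.
Denominator factor (ε - 3/7)^2: pole of order 2 at 3/7, modulus 3/7.
The radius of convergence is the smallest modulus among the singular points: 3/7.
At the order-2 pole 3/7 set g(ε) = (ε - (3/7))^2*f(ε) = (-11*ε**2/19 + 2*ε + 36)/(ε - 9/5).
Order-2 pole: residue = g'(a); g'(3/7) = -100375/4864, so the residue is -100375/4864.
At the order-1 pole 9/5 set g(ε) = (ε - (9/5))*f(ε) = (-11*ε**2/19 + 2*ε + 36)/(ε - 3/7)**2.
Simple pole: residue = g(a) at a = 9/5, which is 97559/4864.
List the singular points by increasing real part (a conjugate pair: the negative imaginary part first).


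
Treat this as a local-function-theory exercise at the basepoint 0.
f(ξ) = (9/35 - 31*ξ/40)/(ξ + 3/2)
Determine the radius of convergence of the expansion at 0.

The radius of convergence is 3/2.

Denominator factor (ξ + 3/2): pole of order 1 at -3/2, modulus 3/2.
The radius of convergence is the smallest modulus among the singular points: 3/2.


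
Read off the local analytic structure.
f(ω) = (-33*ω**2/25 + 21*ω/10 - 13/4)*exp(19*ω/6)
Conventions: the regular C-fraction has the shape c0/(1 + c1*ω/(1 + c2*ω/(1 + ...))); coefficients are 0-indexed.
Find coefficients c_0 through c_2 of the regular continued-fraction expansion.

The regular C-fraction coefficients are [-13/4, -983/390, 906241/766740].

Taylor coefficients (expand at 0): a_0 = -13/4, a_1 = -983/120, a_2 = -78949/7200.
c0 = a_0 = -13/4. Peel one level at a time: if S = 1 + c*ω/S' with S'(0) = 1, then c is the ω-coefficient of S and S' = c*ω/(S - 1).
S_1 = c0/f = 1 + (-983/390)*ω + (906241/304200)*ω^2 + ...; c1 = -983/390.
S_2 = c1*ω/(S_1 - 1) = 1 + (906241/766740)*ω + ...; c2 = 906241/766740.


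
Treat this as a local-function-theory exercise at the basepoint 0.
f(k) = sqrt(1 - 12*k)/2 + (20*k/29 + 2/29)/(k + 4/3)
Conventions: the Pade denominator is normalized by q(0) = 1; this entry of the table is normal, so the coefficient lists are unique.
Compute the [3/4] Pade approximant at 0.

Taylor coefficients needed (expand at 0): a_0 = 16/29, a_1 = -585/232, a_2 = -8685/928, a_3 = -199449/3712, a_4 = -6016437/14848, a_5 = -202042593/59392, a_6 = -7273883997/237568, a_7 = -274328241129/950272.
Write the denominator as Q(k) = 1 + q1*k + q2*k^2 + q3*k^3 + q4*k^4. Requiring Q*f - P = O(k^8) with deg P <= 3 kills the coefficients of k^4..k^7 in Q*f:
  k^4: a_4 + q1*a_3 + q2*a_2 + q3*a_1 + q4*a_0 = 0, i.e. -6016437/14848 + (-199449/3712)*q1 + (-8685/928)*q2 + (-585/232)*q3 + (16/29)*q4 = 0.
  k^5: a_5 + q1*a_4 + q2*a_3 + q3*a_2 + q4*a_1 = 0, i.e. -202042593/59392 + (-6016437/14848)*q1 + (-199449/3712)*q2 + (-8685/928)*q3 + (-585/232)*q4 = 0.
  k^6: a_6 + q1*a_5 + q2*a_4 + q3*a_3 + q4*a_2 = 0, i.e. -7273883997/237568 + (-202042593/59392)*q1 + (-6016437/14848)*q2 + (-199449/3712)*q3 + (-8685/928)*q4 = 0.
  k^7: a_7 + q1*a_6 + q2*a_5 + q3*a_4 + q4*a_3 = 0, i.e. -274328241129/950272 + (-7273883997/237568)*q1 + (-202042593/59392)*q2 + (-6016437/14848)*q3 + (-199449/3712)*q4 = 0.
Solving this linear system: q1 = -2563836801/157459700, q2 = 5372081181/78729850, q3 = -9368330157/157459700, q4 = 2696908041/78729850.
The numerator is Q*f truncated at degree 3: P0 = a_0 = 16/29; P1 = a_1 + q1*a_0 = -105071258757/9132662600; P2 = a_2 + q1*a_1 + q2*a_0 = 158325808581/2283165650; P3 = a_3 + q1*a_2 + q2*a_1 + q3*a_0 = -970143579819/9132662600.

The Pade approximant has numerator coefficients [16/29, -105071258757/9132662600, 158325808581/2283165650, -970143579819/9132662600]; denominator coefficients [1, -2563836801/157459700, 5372081181/78729850, -9368330157/157459700, 2696908041/78729850].


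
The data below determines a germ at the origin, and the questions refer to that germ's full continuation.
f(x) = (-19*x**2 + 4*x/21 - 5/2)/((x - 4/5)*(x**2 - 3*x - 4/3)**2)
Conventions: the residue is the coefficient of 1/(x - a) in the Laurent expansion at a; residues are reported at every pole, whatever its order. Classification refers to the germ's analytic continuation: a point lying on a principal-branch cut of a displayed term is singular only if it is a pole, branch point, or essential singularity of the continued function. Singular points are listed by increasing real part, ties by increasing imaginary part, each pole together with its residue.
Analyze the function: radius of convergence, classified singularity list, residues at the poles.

Denominator factor (x**2 - 3*x - 4/3)^2: discriminant 43/3, real irrational roots 3/2 + (1/6)*sqrt(129) and 3/2 - (1/6)*sqrt(129); poles of order 2, moduli 3/2 + (1/6)*sqrt(129) and -3/2 + (1/6)*sqrt(129).
Denominator factor (x - 4/5): pole of order 1 at 4/5, modulus 4/5.
The radius of convergence is the smallest modulus among the singular points: -3/2 + (1/6)*sqrt(129).
The factor x**2 - 3*x - 4/3 splits as (x - a)(x - a') with a = 3/2 - (1/6)*sqrt(129), a' = 3/2 + (1/6)*sqrt(129). At the order-2 pole a set g(x) = (x - a)^2*f(x) = [(-19*x**2 + 4*x/21 - 5/2)/(x - 4/5)] / (x - a')^2.
Order-2 pole: residue = g'(a); g'(3/2 - (1/6)*sqrt(129)) = 1142475/1507072 - (294968845/2786576128)*sqrt(129), so the residue is 1142475/1507072 - (294968845/2786576128)*sqrt(129).
At the order-1 pole 4/5 set g(x) = (x - (4/5))*f(x) = (-19*x**2 + 4*x/21 - 5/2)/(x**2 - 3*x - 4/3)**2.
Simple pole: residue = g(a) at a = 4/5, which is -1142475/753536.
The factor x**2 - 3*x - 4/3 splits as (x - a)(x - a') with a = 3/2 + (1/6)*sqrt(129), a' = 3/2 - (1/6)*sqrt(129). At the order-2 pole a set g(x) = (x - a)^2*f(x) = [(-19*x**2 + 4*x/21 - 5/2)/(x - 4/5)] / (x - a')^2.
Order-2 pole: residue = g'(a); g'(3/2 + (1/6)*sqrt(129)) = 1142475/1507072 + (294968845/2786576128)*sqrt(129), so the residue is 1142475/1507072 + (294968845/2786576128)*sqrt(129).
List the singular points by increasing real part (a conjugate pair: the negative imaginary part first).

Radius of convergence at 0: -3/2 + (1/6)*sqrt(129).
At 3/2 - (1/6)*sqrt(129): a pole of order 2; residue 1142475/1507072 - (294968845/2786576128)*sqrt(129).
At 4/5: a pole of order 1; residue -1142475/753536.
At 3/2 + (1/6)*sqrt(129): a pole of order 2; residue 1142475/1507072 + (294968845/2786576128)*sqrt(129).


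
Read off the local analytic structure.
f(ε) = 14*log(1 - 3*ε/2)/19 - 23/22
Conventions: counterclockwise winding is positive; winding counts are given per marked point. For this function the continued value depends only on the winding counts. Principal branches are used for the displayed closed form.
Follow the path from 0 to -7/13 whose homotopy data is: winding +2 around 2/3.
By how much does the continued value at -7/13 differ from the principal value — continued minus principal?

The rational part is single-valued and drops out of the difference; each branch term changes only by its own monodromy.
(14/19)*log(1 - ε/(2/3)): each positive loop around 2/3 adds 2*pi*i to the log, so winding +2 contributes (14/19)*(2)*2*pi*i = (56/19)*pi*i.
Summing the contributions at ε = -7/13 gives (56/19)*pi*i.

Continued minus principal equals (56/19)*pi*i.


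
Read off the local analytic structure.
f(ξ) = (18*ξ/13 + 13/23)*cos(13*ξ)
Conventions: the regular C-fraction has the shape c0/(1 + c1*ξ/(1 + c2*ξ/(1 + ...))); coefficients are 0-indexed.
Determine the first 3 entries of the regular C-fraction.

The regular C-fraction coefficients are [13/23, -414/169, 5169601/139932].

Taylor coefficients (expand at 0): a_0 = 13/23, a_1 = 18/13, a_2 = -2197/46.
c0 = a_0 = 13/23. Peel one level at a time: if S = 1 + c*ξ/S' with S'(0) = 1, then c is the ξ-coefficient of S and S' = c*ξ/(S - 1).
S_1 = c0/f = 1 + (-414/169)*ξ + (5169601/57122)*ξ^2 + ...; c1 = -414/169.
S_2 = c1*ξ/(S_1 - 1) = 1 + (5169601/139932)*ξ + ...; c2 = 5169601/139932.


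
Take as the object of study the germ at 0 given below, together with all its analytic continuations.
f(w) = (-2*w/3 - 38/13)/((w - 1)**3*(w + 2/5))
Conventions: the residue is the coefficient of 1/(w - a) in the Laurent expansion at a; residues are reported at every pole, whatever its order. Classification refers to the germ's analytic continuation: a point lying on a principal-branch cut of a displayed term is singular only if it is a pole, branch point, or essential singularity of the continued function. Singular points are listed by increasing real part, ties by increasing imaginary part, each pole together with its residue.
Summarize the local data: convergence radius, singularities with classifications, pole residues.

Radius of convergence at 0: 2/5.
At -2/5: a pole of order 1; residue 1850/1911.
At 1: a pole of order 3; residue -1850/1911.

Denominator factor (w + 2/5): pole of order 1 at -2/5, modulus 2/5.
Denominator factor (w - 1)^3: pole of order 3 at 1, modulus 1.
The radius of convergence is the smallest modulus among the singular points: 2/5.
At the order-1 pole -2/5 set g(w) = (w - (-2/5))*f(w) = (-2*w/3 - 38/13)/(w - 1)**3.
Simple pole: residue = g(a) at a = -2/5, which is 1850/1911.
At the order-3 pole 1 set g(w) = (w - (1))^3*f(w) = (-2*w/3 - 38/13)/(w + 2/5).
Order-3 pole: residue = g''(a)/2; g''(1) = -3700/1911, so the residue is -1850/1911.
List the singular points by increasing real part (a conjugate pair: the negative imaginary part first).


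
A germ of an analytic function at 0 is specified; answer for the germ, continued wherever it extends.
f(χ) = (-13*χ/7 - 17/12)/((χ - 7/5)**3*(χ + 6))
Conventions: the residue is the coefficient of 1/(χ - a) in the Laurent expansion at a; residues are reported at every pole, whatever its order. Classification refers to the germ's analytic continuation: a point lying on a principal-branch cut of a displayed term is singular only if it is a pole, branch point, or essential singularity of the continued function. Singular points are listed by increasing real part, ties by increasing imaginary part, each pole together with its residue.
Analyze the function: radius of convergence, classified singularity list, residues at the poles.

Denominator factor (χ - 7/5)^3: pole of order 3 at 7/5, modulus 7/5.
Denominator factor (χ + 6): pole of order 1 at -6, modulus 6.
The radius of convergence is the smallest modulus among the singular points: 7/5.
At the order-1 pole -6 set g(χ) = (χ - (-6))*f(χ) = (-13*χ/7 - 17/12)/(χ - 7/5)**3.
Simple pole: residue = g(a) at a = -6, which is -102125/4254852.
At the order-3 pole 7/5 set g(χ) = (χ - (7/5))^3*f(χ) = (-13*χ/7 - 17/12)/(χ + 6).
Order-3 pole: residue = g''(a)/2; g''(7/5) = 102125/2127426, so the residue is 102125/4254852.
List the singular points by increasing real part (a conjugate pair: the negative imaginary part first).

Radius of convergence at 0: 7/5.
At -6: a pole of order 1; residue -102125/4254852.
At 7/5: a pole of order 3; residue 102125/4254852.


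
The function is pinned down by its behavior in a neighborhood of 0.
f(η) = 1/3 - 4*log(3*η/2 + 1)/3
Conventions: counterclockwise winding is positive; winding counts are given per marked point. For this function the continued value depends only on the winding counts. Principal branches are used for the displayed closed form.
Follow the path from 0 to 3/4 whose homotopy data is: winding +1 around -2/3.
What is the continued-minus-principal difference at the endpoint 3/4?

The rational part is single-valued and drops out of the difference; each branch term changes only by its own monodromy.
(-4/3)*log(1 - η/(-2/3)): each positive loop around -2/3 adds 2*pi*i to the log, so winding +1 contributes (-4/3)*(1)*2*pi*i = -(8/3)*pi*i.
Summing the contributions at η = 3/4 gives -(8/3)*pi*i.

Continued minus principal equals -(8/3)*pi*i.


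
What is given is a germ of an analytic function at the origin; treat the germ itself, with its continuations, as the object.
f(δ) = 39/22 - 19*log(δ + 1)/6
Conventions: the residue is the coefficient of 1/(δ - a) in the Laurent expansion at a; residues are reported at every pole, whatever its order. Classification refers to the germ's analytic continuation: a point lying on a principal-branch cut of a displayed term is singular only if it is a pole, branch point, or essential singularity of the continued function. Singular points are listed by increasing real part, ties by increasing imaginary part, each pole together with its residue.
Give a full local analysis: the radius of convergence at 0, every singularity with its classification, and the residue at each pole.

Branch term (-19/6)*log(1 - δ/(-1)): its argument vanishes at δ = -1, a logarithmic branch point, modulus 1.
The radius of convergence is the smallest modulus among the singular points: 1.

Radius of convergence at 0: 1.
At -1: a logarithmic branch point.


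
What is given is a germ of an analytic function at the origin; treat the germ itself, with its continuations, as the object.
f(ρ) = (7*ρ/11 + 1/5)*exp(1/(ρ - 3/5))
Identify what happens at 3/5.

The point is an essential singularity.

The exponent 1/(ρ - (3/5)) has a pole at 3/5, so exp(1/(ρ - (3/5))) takes every nonzero value near it: an essential singularity (not a pole of any order).


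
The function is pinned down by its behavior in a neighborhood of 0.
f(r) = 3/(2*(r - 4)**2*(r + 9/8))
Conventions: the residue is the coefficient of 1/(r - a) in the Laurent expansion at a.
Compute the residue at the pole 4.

The residue is -96/1681.

At the order-2 pole 4 set g(r) = (r - (4))^2*f(r) = 3/(2*(r + 9/8)).
Order-2 pole: residue = g'(a); g'(4) = -96/1681, so the residue is -96/1681.


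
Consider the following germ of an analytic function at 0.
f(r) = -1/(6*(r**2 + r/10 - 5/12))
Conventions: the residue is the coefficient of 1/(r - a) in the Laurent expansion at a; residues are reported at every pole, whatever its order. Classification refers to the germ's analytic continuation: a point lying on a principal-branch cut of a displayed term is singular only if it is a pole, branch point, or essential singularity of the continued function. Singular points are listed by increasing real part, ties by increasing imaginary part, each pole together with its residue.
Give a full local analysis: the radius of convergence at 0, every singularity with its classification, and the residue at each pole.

Denominator factor (r**2 + r/10 - 5/12): discriminant 503/300, real irrational roots -1/20 + (1/60)*sqrt(1509) and -1/20 - (1/60)*sqrt(1509); poles of order 1, moduli -1/20 + (1/60)*sqrt(1509) and 1/20 + (1/60)*sqrt(1509).
The radius of convergence is the smallest modulus among the singular points: -1/20 + (1/60)*sqrt(1509).
The factor r**2 + r/10 - 5/12 splits as (r - a)(r - a') with a = -1/20 - (1/60)*sqrt(1509), a' = -1/20 + (1/60)*sqrt(1509). At the order-1 pole a set g(r) = (r - a)*f(r) = [-1/6] / (r - a').
Simple pole: residue = g(a) at a = -1/20 - (1/60)*sqrt(1509), which is (5/1509)*sqrt(1509).
The factor r**2 + r/10 - 5/12 splits as (r - a)(r - a') with a = -1/20 + (1/60)*sqrt(1509), a' = -1/20 - (1/60)*sqrt(1509). At the order-1 pole a set g(r) = (r - a)*f(r) = [-1/6] / (r - a').
Simple pole: residue = g(a) at a = -1/20 + (1/60)*sqrt(1509), which is -(5/1509)*sqrt(1509).
List the singular points by increasing real part (a conjugate pair: the negative imaginary part first).

Radius of convergence at 0: -1/20 + (1/60)*sqrt(1509).
At -1/20 - (1/60)*sqrt(1509): a pole of order 1; residue (5/1509)*sqrt(1509).
At -1/20 + (1/60)*sqrt(1509): a pole of order 1; residue -(5/1509)*sqrt(1509).


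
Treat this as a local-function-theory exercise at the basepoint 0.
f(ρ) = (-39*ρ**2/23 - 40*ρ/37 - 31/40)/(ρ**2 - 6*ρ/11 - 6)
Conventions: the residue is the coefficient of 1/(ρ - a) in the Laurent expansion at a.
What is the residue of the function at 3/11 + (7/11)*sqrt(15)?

The residue is -9389/9361 - (47350181/78632400)*sqrt(15).

The factor ρ**2 - 6*ρ/11 - 6 splits as (ρ - a)(ρ - a') with a = 3/11 + (7/11)*sqrt(15), a' = 3/11 - (7/11)*sqrt(15). At the order-1 pole a set g(ρ) = (ρ - a)*f(ρ) = [-39*ρ**2/23 - 40*ρ/37 - 31/40] / (ρ - a').
Simple pole: residue = g(a) at a = 3/11 + (7/11)*sqrt(15), which is -9389/9361 - (47350181/78632400)*sqrt(15).


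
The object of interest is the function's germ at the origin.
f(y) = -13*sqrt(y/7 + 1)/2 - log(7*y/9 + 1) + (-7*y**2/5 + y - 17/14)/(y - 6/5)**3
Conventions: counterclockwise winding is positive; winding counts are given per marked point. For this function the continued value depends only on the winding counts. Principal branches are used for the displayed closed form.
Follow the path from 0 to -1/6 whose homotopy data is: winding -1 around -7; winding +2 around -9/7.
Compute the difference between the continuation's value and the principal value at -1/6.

The rational part is single-valued and drops out of the difference; each branch term changes only by its own monodromy.
(-13/2)*sqrt(1 - y/(-7)): winding -1 is odd, the square root flips sign, contributing -2*(-13/2)*sqrt(1 - (-1/6)/(-7)) = -2*(-13/2)*sqrt(41/42) = (13/42)*sqrt(1722).
(-1)*log(1 - y/(-9/7)): each positive loop around -9/7 adds 2*pi*i to the log, so winding +2 contributes (-1)*(2)*2*pi*i = -(4)*pi*i.
Summing the contributions at y = -1/6 gives ((13/42)*sqrt(1722)) - ((4)*pi)*i.

Continued minus principal equals ((13/42)*sqrt(1722)) - ((4)*pi)*i.


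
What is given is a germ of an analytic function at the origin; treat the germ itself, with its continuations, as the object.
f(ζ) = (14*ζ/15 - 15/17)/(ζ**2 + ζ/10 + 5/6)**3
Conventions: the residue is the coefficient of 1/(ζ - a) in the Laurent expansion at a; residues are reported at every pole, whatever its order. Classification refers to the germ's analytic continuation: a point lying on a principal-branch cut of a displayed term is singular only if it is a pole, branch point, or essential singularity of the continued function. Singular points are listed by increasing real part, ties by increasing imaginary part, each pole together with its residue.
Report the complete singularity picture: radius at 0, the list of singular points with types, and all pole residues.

Radius of convergence at 0: (1/6)*sqrt(30).
At (-1/20) - ((1/60)*sqrt(2991))*i: a pole of order 3; residue -((85284000/16847458541)*sqrt(2991))*i.
At (-1/20) + ((1/60)*sqrt(2991))*i: a pole of order 3; residue ((85284000/16847458541)*sqrt(2991))*i.

Denominator factor (ζ**2 + ζ/10 + 5/6)^3: discriminant -997/300, complex-conjugate roots (-1/20) + ((1/60)*sqrt(2991))*i and (-1/20) - ((1/60)*sqrt(2991))*i; poles of order 3, moduli (1/6)*sqrt(30) and (1/6)*sqrt(30).
The radius of convergence is the smallest modulus among the singular points: (1/6)*sqrt(30).
The factor ζ**2 + ζ/10 + 5/6 splits as (ζ - a)(ζ - a') with a = (-1/20) - ((1/60)*sqrt(2991))*i, a' = (-1/20) + ((1/60)*sqrt(2991))*i. At the order-3 pole a set g(ζ) = (ζ - a)^3*f(ζ) = [14*ζ/15 - 15/17] / (ζ - a')^3.
Order-3 pole: residue = g''(a)/2; g''((-1/20) - ((1/60)*sqrt(2991))*i) = -((170568000/16847458541)*sqrt(2991))*i, so the residue is -((85284000/16847458541)*sqrt(2991))*i.
The factor ζ**2 + ζ/10 + 5/6 splits as (ζ - a)(ζ - a') with a = (-1/20) + ((1/60)*sqrt(2991))*i, a' = (-1/20) - ((1/60)*sqrt(2991))*i. At the order-3 pole a set g(ζ) = (ζ - a)^3*f(ζ) = [14*ζ/15 - 15/17] / (ζ - a')^3.
Order-3 pole: residue = g''(a)/2; g''((-1/20) + ((1/60)*sqrt(2991))*i) = ((170568000/16847458541)*sqrt(2991))*i, so the residue is ((85284000/16847458541)*sqrt(2991))*i.
List the singular points by increasing real part (a conjugate pair: the negative imaginary part first).


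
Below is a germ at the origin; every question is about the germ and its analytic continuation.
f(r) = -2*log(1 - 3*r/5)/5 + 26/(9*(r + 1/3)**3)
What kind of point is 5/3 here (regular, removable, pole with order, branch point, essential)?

The point is a logarithmic branch point.

The term (-2/5)*log(1 - r/(5/3)) has argument 1 - 5/3/(5/3) = 0 at 5/3: a logarithmic (infinitely-sheeted) branch point; the remaining terms are analytic or single-valued there.


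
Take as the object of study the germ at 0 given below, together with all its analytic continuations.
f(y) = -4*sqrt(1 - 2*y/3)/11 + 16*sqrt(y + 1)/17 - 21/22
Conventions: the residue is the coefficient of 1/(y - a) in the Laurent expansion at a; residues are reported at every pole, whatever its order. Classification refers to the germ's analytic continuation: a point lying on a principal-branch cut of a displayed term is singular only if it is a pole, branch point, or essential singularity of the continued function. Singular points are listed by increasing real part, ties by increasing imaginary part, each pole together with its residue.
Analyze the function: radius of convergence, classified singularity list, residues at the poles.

Branch term (16/17)*sqrt(1 - y/(-1)): its argument vanishes at y = -1, a square-root branch point, modulus 1.
Branch term (-4/11)*sqrt(1 - y/(3/2)): its argument vanishes at y = 3/2, a square-root branch point, modulus 3/2.
The radius of convergence is the smallest modulus among the singular points: 1.
List the singular points by increasing real part (a conjugate pair: the negative imaginary part first).

Radius of convergence at 0: 1.
At -1: an algebraic (square-root) branch point.
At 3/2: an algebraic (square-root) branch point.


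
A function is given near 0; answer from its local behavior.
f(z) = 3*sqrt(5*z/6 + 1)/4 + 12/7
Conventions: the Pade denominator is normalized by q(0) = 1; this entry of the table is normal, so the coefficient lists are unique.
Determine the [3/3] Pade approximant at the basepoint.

Taylor coefficients needed (expand at 0): a_0 = 69/28, a_1 = 5/16, a_2 = -25/384, a_3 = 125/4608, a_4 = -3125/221184, a_5 = 21875/2654208, a_6 = -109375/21233664.
Write the denominator as Q(z) = 1 + q1*z + q2*z^2 + q3*z^3. Requiring Q*f - P = O(z^7) with deg P <= 3 kills the coefficients of z^4..z^6 in Q*f:
  z^4: a_4 + q1*a_3 + q2*a_2 + q3*a_1 = 0, i.e. -3125/221184 + (125/4608)*q1 + (-25/384)*q2 + (5/16)*q3 = 0.
  z^5: a_5 + q1*a_4 + q2*a_3 + q3*a_2 = 0, i.e. 21875/2654208 + (-3125/221184)*q1 + (125/4608)*q2 + (-25/384)*q3 = 0.
  z^6: a_6 + q1*a_5 + q2*a_4 + q3*a_3 = 0, i.e. -109375/21233664 + (21875/2654208)*q1 + (-3125/221184)*q2 + (125/4608)*q3 = 0.
Solving this linear system: q1 = 25/24, q2 = 25/96, q3 = 125/13824.
The numerator is Q*f truncated at degree 3: P0 = a_0 = 69/28; P1 = a_1 + q1*a_0 = 645/224; P2 = a_2 + q1*a_1 + q2*a_0 = 2425/2688; P3 = a_3 + q1*a_2 + q2*a_1 + q3*a_0 = 8125/129024.

The Pade approximant has numerator coefficients [69/28, 645/224, 2425/2688, 8125/129024]; denominator coefficients [1, 25/24, 25/96, 125/13824].


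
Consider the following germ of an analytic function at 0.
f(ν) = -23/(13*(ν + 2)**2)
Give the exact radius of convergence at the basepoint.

Denominator factor (ν + 2)^2: pole of order 2 at -2, modulus 2.
The radius of convergence is the smallest modulus among the singular points: 2.

The radius of convergence is 2.


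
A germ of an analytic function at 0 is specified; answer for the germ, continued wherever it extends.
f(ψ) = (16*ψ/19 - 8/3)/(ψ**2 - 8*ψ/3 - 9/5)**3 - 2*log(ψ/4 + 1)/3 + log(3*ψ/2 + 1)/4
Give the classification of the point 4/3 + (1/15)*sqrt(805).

The denominator factor ψ**2 - 8*ψ/3 - 9/5 vanishes at 4/3 + (1/15)*sqrt(805) and appears to the power 3; the numerator there equals -88/57 + (16/285)*sqrt(805), nonzero, and no other factor vanishes.
The branch terms are analytic at this point.
Hence a pole whose order is the multiplicity, 3.

The point is a pole of order 3.


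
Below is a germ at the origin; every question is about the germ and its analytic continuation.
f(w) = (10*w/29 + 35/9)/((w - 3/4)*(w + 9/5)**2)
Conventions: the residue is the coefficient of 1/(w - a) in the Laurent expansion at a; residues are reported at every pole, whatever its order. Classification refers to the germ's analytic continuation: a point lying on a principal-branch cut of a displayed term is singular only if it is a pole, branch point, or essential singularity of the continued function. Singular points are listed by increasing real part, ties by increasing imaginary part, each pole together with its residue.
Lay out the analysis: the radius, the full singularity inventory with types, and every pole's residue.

Radius of convergence at 0: 3/4.
At -9/5: a pole of order 2; residue -433000/678861.
At 3/4: a pole of order 1; residue 433000/678861.

Denominator factor (w + 9/5)^2: pole of order 2 at -9/5, modulus 9/5.
Denominator factor (w - 3/4): pole of order 1 at 3/4, modulus 3/4.
The radius of convergence is the smallest modulus among the singular points: 3/4.
At the order-2 pole -9/5 set g(w) = (w - (-9/5))^2*f(w) = (10*w/29 + 35/9)/(w - 3/4).
Order-2 pole: residue = g'(a); g'(-9/5) = -433000/678861, so the residue is -433000/678861.
At the order-1 pole 3/4 set g(w) = (w - (3/4))*f(w) = (10*w/29 + 35/9)/(w + 9/5)**2.
Simple pole: residue = g(a) at a = 3/4, which is 433000/678861.
List the singular points by increasing real part (a conjugate pair: the negative imaginary part first).


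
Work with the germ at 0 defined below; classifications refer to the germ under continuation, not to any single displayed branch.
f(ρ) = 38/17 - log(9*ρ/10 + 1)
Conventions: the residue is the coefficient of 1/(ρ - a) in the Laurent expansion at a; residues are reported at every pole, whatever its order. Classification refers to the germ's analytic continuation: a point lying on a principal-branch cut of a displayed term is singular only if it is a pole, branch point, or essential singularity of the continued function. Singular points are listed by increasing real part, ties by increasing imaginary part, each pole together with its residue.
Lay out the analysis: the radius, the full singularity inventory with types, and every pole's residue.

Radius of convergence at 0: 10/9.
At -10/9: a logarithmic branch point.

Branch term (-1)*log(1 - ρ/(-10/9)): its argument vanishes at ρ = -10/9, a logarithmic branch point, modulus 10/9.
The radius of convergence is the smallest modulus among the singular points: 10/9.


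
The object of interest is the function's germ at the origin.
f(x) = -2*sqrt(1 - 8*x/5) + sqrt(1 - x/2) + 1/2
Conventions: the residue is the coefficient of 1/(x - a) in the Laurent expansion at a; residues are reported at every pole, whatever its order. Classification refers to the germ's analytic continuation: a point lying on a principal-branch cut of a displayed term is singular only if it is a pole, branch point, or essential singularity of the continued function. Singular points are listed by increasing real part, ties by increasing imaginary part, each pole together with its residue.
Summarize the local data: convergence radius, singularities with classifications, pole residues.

Branch term (1)*sqrt(1 - x/(2)): its argument vanishes at x = 2, a square-root branch point, modulus 2.
Branch term (-2)*sqrt(1 - x/(5/8)): its argument vanishes at x = 5/8, a square-root branch point, modulus 5/8.
The radius of convergence is the smallest modulus among the singular points: 5/8.
List the singular points by increasing real part (a conjugate pair: the negative imaginary part first).

Radius of convergence at 0: 5/8.
At 5/8: an algebraic (square-root) branch point.
At 2: an algebraic (square-root) branch point.


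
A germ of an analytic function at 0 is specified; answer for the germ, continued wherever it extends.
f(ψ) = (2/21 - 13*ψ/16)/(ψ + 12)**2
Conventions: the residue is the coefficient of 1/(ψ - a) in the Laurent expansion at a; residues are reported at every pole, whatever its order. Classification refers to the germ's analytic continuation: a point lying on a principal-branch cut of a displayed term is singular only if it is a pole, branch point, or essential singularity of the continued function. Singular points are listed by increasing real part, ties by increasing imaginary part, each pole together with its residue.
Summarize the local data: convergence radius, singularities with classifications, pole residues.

Denominator factor (ψ + 12)^2: pole of order 2 at -12, modulus 12.
The radius of convergence is the smallest modulus among the singular points: 12.
At the order-2 pole -12 set g(ψ) = (ψ - (-12))^2*f(ψ) = 2/21 - 13*ψ/16.
Order-2 pole: residue = g'(a); g'(-12) = -13/16, so the residue is -13/16.

Radius of convergence at 0: 12.
At -12: a pole of order 2; residue -13/16.


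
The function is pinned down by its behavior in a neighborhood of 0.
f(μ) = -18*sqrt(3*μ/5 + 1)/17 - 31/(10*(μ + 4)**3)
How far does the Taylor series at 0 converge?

The radius of convergence is 5/3.

Denominator factor (μ + 4)^3: pole of order 3 at -4, modulus 4.
Branch term (-18/17)*sqrt(1 - μ/(-5/3)): its argument vanishes at μ = -5/3, a square-root branch point, modulus 5/3.
The radius of convergence is the smallest modulus among the singular points: 5/3.


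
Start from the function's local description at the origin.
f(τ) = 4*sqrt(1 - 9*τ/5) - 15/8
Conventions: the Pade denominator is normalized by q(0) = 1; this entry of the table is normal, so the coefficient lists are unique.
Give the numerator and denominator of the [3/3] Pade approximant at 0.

The Pade approximant has numerator coefficients [17/8, -1341/160, 14499/1600, -152361/64000]; denominator coefficients [1, -9/4, 243/200, -729/8000].

Taylor coefficients needed (expand at 0): a_0 = 17/8, a_1 = -18/5, a_2 = -81/50, a_3 = -729/500, a_4 = -6561/4000, a_5 = -413343/200000, a_6 = -11160261/4000000.
Write the denominator as Q(τ) = 1 + q1*τ + q2*τ^2 + q3*τ^3. Requiring Q*f - P = O(τ^7) with deg P <= 3 kills the coefficients of τ^4..τ^6 in Q*f:
  τ^4: a_4 + q1*a_3 + q2*a_2 + q3*a_1 = 0, i.e. -6561/4000 + (-729/500)*q1 + (-81/50)*q2 + (-18/5)*q3 = 0.
  τ^5: a_5 + q1*a_4 + q2*a_3 + q3*a_2 = 0, i.e. -413343/200000 + (-6561/4000)*q1 + (-729/500)*q2 + (-81/50)*q3 = 0.
  τ^6: a_6 + q1*a_5 + q2*a_4 + q3*a_3 = 0, i.e. -11160261/4000000 + (-413343/200000)*q1 + (-6561/4000)*q2 + (-729/500)*q3 = 0.
Solving this linear system: q1 = -9/4, q2 = 243/200, q3 = -729/8000.
The numerator is Q*f truncated at degree 3: P0 = a_0 = 17/8; P1 = a_1 + q1*a_0 = -1341/160; P2 = a_2 + q1*a_1 + q2*a_0 = 14499/1600; P3 = a_3 + q1*a_2 + q2*a_1 + q3*a_0 = -152361/64000.


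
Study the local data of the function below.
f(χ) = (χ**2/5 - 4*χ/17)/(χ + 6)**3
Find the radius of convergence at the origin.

The radius of convergence is 6.

Denominator factor (χ + 6)^3: pole of order 3 at -6, modulus 6.
The radius of convergence is the smallest modulus among the singular points: 6.


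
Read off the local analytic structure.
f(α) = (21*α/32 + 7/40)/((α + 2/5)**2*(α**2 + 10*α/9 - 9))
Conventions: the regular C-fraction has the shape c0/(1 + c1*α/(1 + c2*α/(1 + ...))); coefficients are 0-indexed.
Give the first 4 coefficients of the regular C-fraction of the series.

Taylor coefficients (expand at 0): a_0 = -35/288, a_1 = 12775/93312, a_2 = 12845/3779136, a_3 = -2286774875/2448880128.
c0 = a_0 = -35/288. Peel one level at a time: if S = 1 + c*α/S' with S'(0) = 1, then c is the α-coefficient of S and S' = c*α/(S - 1).
S_1 = c0/f = 1 + (365/324)*α + (1681/1296)*α^2 + ...; c1 = 365/324.
S_2 = c1*α/(S_1 - 1) = 1 + (-1681/1460)*α + (3635109/532900)*α^2 + ...; c2 = -1681/1460.
S_3 = c2*α/(S_2 - 1) = 1 + (3635109/613565)*α + ...; c3 = 3635109/613565.

The regular C-fraction coefficients are [-35/288, 365/324, -1681/1460, 3635109/613565].


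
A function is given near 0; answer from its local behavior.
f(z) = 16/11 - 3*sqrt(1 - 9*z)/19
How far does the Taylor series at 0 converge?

Branch term (-3/19)*sqrt(1 - z/(1/9)): its argument vanishes at z = 1/9, a square-root branch point, modulus 1/9.
The radius of convergence is the smallest modulus among the singular points: 1/9.

The radius of convergence is 1/9.


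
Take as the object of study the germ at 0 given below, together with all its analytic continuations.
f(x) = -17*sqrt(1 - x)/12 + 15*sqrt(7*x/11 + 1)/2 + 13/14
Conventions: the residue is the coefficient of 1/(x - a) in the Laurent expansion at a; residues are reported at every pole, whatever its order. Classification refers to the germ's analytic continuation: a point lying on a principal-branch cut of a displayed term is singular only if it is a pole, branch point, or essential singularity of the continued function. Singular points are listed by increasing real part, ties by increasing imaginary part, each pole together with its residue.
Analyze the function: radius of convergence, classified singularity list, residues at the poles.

Radius of convergence at 0: 1.
At -11/7: an algebraic (square-root) branch point.
At 1: an algebraic (square-root) branch point.

Branch term (-17/12)*sqrt(1 - x/(1)): its argument vanishes at x = 1, a square-root branch point, modulus 1.
Branch term (15/2)*sqrt(1 - x/(-11/7)): its argument vanishes at x = -11/7, a square-root branch point, modulus 11/7.
The radius of convergence is the smallest modulus among the singular points: 1.
List the singular points by increasing real part (a conjugate pair: the negative imaginary part first).
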